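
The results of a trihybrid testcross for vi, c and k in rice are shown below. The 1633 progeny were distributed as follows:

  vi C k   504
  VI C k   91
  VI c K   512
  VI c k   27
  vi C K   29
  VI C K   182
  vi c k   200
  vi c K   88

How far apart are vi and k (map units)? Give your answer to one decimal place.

14.4 map units

The two most frequent reciprocal classes, VI c K and vi C k, are the parental types, so the F1 was VI c K / vi C k.
The two rarest classes, VI c k and vi C K, are the double crossovers. Comparing them with the parentals, only the k allele has switched, so k is the middle locus and the order is c – k – vi.
Crossovers in the k–vi interval produce the single-crossover classes vi c K and VI C k (88 + 91 = 179) plus the double crossovers (56).
RF(k–vi) = (179 + 56) / 1633 = 235/1633 = 0.1439 → 14.4 map units.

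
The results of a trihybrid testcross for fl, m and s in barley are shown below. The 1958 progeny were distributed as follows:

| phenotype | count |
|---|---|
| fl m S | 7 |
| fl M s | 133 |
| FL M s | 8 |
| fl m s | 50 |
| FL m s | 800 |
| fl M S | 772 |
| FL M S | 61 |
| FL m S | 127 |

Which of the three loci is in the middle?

m

The two most frequent reciprocal classes, fl M S and FL m s, are the parental types, so the F1 was fl M S / FL m s.
The two rarest classes, fl m S and FL M s, are the double crossovers. Comparing them with the parentals, only the m allele has switched, so m is the middle locus and the order is fl – m – s.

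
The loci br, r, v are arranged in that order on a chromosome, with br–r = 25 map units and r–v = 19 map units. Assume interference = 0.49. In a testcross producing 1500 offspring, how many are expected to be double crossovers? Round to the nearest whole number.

36

Map distances give recombination frequencies of 0.250 and 0.190 for the two intervals.
With interference 0.49 (so coincidence = 0.51), expected double-crossover frequency = 0.250 × 0.190 × 0.51 = 0.02423.
Expected number = 0.02423 × 1500 = 36.34 ≈ 36.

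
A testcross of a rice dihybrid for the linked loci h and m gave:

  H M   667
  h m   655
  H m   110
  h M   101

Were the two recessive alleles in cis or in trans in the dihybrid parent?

The two most frequent classes are H M (667) and h m (655); these are the parental (non-recombinant) types.
So the F1 carried H M on one chromosome and h m on the other — the recessive alleles are on the same chromosome (cis / coupling).

cis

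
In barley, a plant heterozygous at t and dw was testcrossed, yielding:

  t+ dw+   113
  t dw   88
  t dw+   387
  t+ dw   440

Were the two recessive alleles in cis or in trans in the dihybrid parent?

The two most frequent classes are t+ dw (440) and t dw+ (387); these are the parental (non-recombinant) types.
So the F1 carried t+ dw on one chromosome and t dw+ on the other — the recessive alleles are on opposite chromosomes (trans / repulsion).

trans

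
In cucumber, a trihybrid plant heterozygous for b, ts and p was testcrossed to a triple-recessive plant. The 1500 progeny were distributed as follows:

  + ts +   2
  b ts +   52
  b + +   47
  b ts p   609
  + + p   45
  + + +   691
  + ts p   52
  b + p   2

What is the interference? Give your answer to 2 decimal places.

0.42

The two most frequent reciprocal classes, + + + and b ts p, are the parental types, so the F1 was + + + / b ts p.
The two rarest classes, + ts + and b + p, are the double crossovers. Comparing them with the parentals, only the ts allele has switched, so ts is the middle locus and the order is b – ts – p.
b–ts: (99 + 4)/1500 = 0.0687; ts–p: (97 + 4)/1500 = 0.0673.
Expected DCO frequency = 0.0687 × 0.0673 ≈ 0.00462; observed = 4/1500 ≈ 0.00267.
Coefficient of coincidence = 0.00267/0.00462 ≈ 0.58; interference = 1 − 0.58 = 0.42.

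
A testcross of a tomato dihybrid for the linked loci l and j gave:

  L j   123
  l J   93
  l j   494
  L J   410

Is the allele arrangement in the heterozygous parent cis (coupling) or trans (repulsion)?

The two most frequent classes are L J (410) and l j (494); these are the parental (non-recombinant) types.
So the F1 carried L J on one chromosome and l j on the other — the recessive alleles are on the same chromosome (cis / coupling).

cis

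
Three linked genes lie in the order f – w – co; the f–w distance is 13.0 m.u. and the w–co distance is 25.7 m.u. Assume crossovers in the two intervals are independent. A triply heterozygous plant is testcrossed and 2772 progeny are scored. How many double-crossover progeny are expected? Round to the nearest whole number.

Map distances give recombination frequencies of 0.130 and 0.257 for the two intervals.
With no interference, expected double-crossover frequency = 0.130 × 0.257 = 0.03341.
Expected number = 0.03341 × 2772 = 92.61 ≈ 93.

93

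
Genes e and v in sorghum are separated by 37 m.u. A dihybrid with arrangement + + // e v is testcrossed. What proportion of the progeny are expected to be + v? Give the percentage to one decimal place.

18.5%

A map distance of 37 m.u. corresponds to a recombination frequency of 0.370.
The F1 is + + / e v, so + v is a recombinant gamete class with expected frequency r/2 = 0.370/2 = 0.1850.
That is 0.1850 = 18.5% of the progeny.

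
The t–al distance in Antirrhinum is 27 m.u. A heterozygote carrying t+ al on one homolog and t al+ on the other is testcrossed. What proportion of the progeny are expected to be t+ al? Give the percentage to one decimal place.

A map distance of 27 m.u. corresponds to a recombination frequency of 0.270.
The F1 is t+ al / t al+, so t+ al is a parental gamete class with expected frequency (1 − r)/2 = 0.730/2 = 0.3650.
That is 0.3650 = 36.5% of the progeny.

36.5%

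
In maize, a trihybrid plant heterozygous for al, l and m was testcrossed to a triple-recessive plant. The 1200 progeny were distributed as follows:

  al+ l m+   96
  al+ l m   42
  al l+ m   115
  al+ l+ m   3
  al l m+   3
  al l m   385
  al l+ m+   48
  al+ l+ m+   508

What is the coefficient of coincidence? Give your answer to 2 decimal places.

0.35

The two most frequent reciprocal classes, al+ l+ m+ and al l m, are the parental types, so the F1 was al+ l+ m+ / al l m.
The two rarest classes, al+ l+ m and al l m+, are the double crossovers. Comparing them with the parentals, only the m allele has switched, so m is the middle locus and the order is l – m – al.
l–m: (211 + 6)/1200 = 0.1808; m–al: (90 + 6)/1200 = 0.0800.
Expected DCO frequency = 0.1808 × 0.0800 ≈ 0.01446; observed = 6/1200 ≈ 0.00500.
Coefficient of coincidence = 0.00500/0.01446 ≈ 0.35.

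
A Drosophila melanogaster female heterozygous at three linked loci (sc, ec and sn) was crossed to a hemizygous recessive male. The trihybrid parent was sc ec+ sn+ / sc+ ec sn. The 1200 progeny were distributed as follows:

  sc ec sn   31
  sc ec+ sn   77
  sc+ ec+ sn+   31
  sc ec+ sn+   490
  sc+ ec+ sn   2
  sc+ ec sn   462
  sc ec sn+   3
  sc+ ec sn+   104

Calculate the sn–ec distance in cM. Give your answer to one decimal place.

The two rarest classes, sc ec sn+ and sc+ ec+ sn, are the double crossovers. Comparing them with the parentals, only the ec allele has switched, so ec is the middle locus and the order is sc – ec – sn.
Crossovers in the ec–sn interval produce the single-crossover classes sc ec+ sn and sc+ ec sn+ (77 + 104 = 181) plus the double crossovers (5).
RF(ec–sn) = (181 + 5) / 1200 = 186/1200 = 0.1550 → 15.5 cM.

15.5 cM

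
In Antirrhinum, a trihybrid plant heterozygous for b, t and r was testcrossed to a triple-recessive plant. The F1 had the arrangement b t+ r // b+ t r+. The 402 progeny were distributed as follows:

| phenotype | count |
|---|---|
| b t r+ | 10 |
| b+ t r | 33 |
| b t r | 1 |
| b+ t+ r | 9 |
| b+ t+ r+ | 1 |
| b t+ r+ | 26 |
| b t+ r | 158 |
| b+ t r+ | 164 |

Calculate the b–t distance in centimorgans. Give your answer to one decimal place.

5.2 centimorgans

The two rarest classes, b t r and b+ t+ r+, are the double crossovers. Comparing them with the parentals, only the t allele has switched, so t is the middle locus and the order is r – t – b.
Crossovers in the t–b interval produce the single-crossover classes b+ t+ r and b t r+ (9 + 10 = 19) plus the double crossovers (2).
RF(t–b) = (19 + 2) / 402 = 21/402 = 0.0522 → 5.2 centimorgans.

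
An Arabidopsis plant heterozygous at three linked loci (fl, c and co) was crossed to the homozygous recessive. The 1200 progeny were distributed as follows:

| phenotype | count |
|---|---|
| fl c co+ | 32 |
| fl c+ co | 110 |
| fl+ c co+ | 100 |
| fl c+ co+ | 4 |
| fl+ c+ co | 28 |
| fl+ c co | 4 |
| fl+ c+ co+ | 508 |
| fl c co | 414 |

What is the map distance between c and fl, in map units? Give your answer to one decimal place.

18.2 map units

The two most frequent reciprocal classes, fl c co and fl+ c+ co+, are the parental types, so the F1 was fl c co / fl+ c+ co+.
The two rarest classes, fl+ c co and fl c+ co+, are the double crossovers. Comparing them with the parentals, only the fl allele has switched, so fl is the middle locus and the order is co – fl – c.
Crossovers in the fl–c interval produce the single-crossover classes fl c+ co and fl+ c co+ (110 + 100 = 210) plus the double crossovers (8).
RF(fl–c) = (210 + 8) / 1200 = 218/1200 = 0.1817 → 18.2 map units.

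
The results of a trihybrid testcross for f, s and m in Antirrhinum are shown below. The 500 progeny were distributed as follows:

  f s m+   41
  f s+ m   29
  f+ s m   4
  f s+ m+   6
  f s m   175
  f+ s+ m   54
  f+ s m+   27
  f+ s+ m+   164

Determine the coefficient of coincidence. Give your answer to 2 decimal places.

The two most frequent reciprocal classes, f s m and f+ s+ m+, are the parental types, so the F1 was f s m / f+ s+ m+.
The two rarest classes, f+ s m and f s+ m+, are the double crossovers. Comparing them with the parentals, only the f allele has switched, so f is the middle locus and the order is s – f – m.
s–f: (56 + 10)/500 = 0.1320; f–m: (95 + 10)/500 = 0.2100.
Expected DCO frequency = 0.1320 × 0.2100 ≈ 0.02772; observed = 10/500 ≈ 0.02000.
Coefficient of coincidence = 0.02000/0.02772 ≈ 0.72.

0.72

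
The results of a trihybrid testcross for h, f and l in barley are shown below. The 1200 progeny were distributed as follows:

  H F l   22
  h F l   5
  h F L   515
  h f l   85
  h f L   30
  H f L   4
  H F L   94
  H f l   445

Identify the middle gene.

The two most frequent reciprocal classes, H f l and h F L, are the parental types, so the F1 was H f l / h F L.
The two rarest classes, H f L and h F l, are the double crossovers. Comparing them with the parentals, only the l allele has switched, so l is the middle locus and the order is h – l – f.

l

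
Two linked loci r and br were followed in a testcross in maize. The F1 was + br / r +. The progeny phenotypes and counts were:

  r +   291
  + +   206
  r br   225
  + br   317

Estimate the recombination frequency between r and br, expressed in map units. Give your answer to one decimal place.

The recombinant classes are + + and r br: 206 + 225 = 431.
Recombination frequency = 431/1039 = 0.4148 ≈ 41.5%, i.e. 41.5 map units.

41.5 map units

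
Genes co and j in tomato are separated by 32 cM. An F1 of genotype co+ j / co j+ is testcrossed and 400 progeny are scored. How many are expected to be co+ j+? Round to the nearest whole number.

64

A map distance of 32 cM corresponds to a recombination frequency of 0.320.
The F1 is co+ j / co j+, so co+ j+ is a recombinant gamete class with expected frequency r/2 = 0.320/2 = 0.1600.
Expected number = 0.1600 × 400 = 64.00 ≈ 64.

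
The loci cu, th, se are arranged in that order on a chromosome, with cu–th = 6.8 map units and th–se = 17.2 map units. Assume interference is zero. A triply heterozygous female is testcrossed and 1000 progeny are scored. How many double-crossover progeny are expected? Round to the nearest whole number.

12

Map distances give recombination frequencies of 0.068 and 0.172 for the two intervals.
With no interference, expected double-crossover frequency = 0.068 × 0.172 = 0.01170.
Expected number = 0.01170 × 1000 = 11.70 ≈ 12.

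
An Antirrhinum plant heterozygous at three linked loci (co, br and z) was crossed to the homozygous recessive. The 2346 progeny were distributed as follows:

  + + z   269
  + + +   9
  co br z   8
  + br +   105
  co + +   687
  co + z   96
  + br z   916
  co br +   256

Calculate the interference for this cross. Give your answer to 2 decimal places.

0.66

The two most frequent reciprocal classes, + br z and co + +, are the parental types, so the F1 was + br z / co + +.
The two rarest classes, co br z and + + +, are the double crossovers. Comparing them with the parentals, only the co allele has switched, so co is the middle locus and the order is br – co – z.
br–co: (525 + 17)/2346 = 0.2310; co–z: (201 + 17)/2346 = 0.0929.
Expected DCO frequency = 0.2310 × 0.0929 ≈ 0.02146; observed = 17/2346 ≈ 0.00725.
Coefficient of coincidence = 0.00725/0.02146 ≈ 0.34; interference = 1 − 0.34 = 0.66.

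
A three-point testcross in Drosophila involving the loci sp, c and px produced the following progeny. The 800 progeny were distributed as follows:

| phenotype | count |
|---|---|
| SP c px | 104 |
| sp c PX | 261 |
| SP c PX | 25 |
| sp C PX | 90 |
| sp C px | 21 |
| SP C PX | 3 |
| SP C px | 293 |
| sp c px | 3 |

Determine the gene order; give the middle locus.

The two most frequent reciprocal classes, sp c PX and SP C px, are the parental types, so the F1 was sp c PX / SP C px.
The two rarest classes, sp c px and SP C PX, are the double crossovers. Comparing them with the parentals, only the px allele has switched, so px is the middle locus and the order is c – px – sp.

px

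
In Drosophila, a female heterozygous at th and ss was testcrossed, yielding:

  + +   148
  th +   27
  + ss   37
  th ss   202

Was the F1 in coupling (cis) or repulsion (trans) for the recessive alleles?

The two most frequent classes are + + (148) and th ss (202); these are the parental (non-recombinant) types.
So the F1 carried + + on one chromosome and th ss on the other — the recessive alleles are on the same chromosome (cis / coupling).

cis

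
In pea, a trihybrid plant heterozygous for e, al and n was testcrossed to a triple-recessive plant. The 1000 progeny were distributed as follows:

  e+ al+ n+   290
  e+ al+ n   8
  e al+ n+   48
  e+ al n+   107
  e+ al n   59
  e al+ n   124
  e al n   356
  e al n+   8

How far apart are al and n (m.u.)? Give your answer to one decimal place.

The two most frequent reciprocal classes, e+ al+ n+ and e al n, are the parental types, so the F1 was e+ al+ n+ / e al n.
The two rarest classes, e+ al+ n and e al n+, are the double crossovers. Comparing them with the parentals, only the n allele has switched, so n is the middle locus and the order is e – n – al.
Crossovers in the n–al interval produce the single-crossover classes e+ al n+ and e al+ n (107 + 124 = 231) plus the double crossovers (16).
RF(n–al) = (231 + 16) / 1000 = 247/1000 = 0.2470 → 24.7 m.u.

24.7 m.u.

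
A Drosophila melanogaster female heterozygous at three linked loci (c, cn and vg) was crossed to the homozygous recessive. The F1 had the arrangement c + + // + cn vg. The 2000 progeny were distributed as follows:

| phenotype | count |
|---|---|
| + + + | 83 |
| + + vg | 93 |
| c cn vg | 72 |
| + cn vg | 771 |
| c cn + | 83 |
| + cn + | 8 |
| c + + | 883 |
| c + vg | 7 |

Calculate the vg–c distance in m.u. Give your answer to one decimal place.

8.5 m.u.

The two rarest classes, c + vg and + cn +, are the double crossovers. Comparing them with the parentals, only the vg allele has switched, so vg is the middle locus and the order is cn – vg – c.
Crossovers in the vg–c interval produce the single-crossover classes + + + and c cn vg (83 + 72 = 155) plus the double crossovers (15).
RF(vg–c) = (155 + 15) / 2000 = 170/2000 = 0.0850 → 8.5 m.u.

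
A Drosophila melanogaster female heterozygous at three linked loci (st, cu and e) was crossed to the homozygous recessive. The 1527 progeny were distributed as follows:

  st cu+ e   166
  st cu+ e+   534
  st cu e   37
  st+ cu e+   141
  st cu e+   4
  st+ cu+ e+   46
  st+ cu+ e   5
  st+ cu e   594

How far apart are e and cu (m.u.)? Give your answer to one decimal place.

20.7 m.u.

The two most frequent reciprocal classes, st cu+ e+ and st+ cu e, are the parental types, so the F1 was st cu+ e+ / st+ cu e.
The two rarest classes, st cu e+ and st+ cu+ e, are the double crossovers. Comparing them with the parentals, only the cu allele has switched, so cu is the middle locus and the order is st – cu – e.
Crossovers in the cu–e interval produce the single-crossover classes st cu+ e and st+ cu e+ (166 + 141 = 307) plus the double crossovers (9).
RF(cu–e) = (307 + 9) / 1527 = 316/1527 = 0.2069 → 20.7 m.u.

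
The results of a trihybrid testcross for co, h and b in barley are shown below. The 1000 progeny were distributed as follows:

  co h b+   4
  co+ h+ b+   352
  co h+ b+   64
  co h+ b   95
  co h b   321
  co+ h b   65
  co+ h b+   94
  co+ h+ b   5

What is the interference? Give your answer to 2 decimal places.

The two most frequent reciprocal classes, co+ h+ b+ and co h b, are the parental types, so the F1 was co+ h+ b+ / co h b.
The two rarest classes, co+ h+ b and co h b+, are the double crossovers. Comparing them with the parentals, only the b allele has switched, so b is the middle locus and the order is co – b – h.
co–b: (129 + 9)/1000 = 0.1380; b–h: (189 + 9)/1000 = 0.1980.
Expected DCO frequency = 0.1380 × 0.1980 ≈ 0.02732; observed = 9/1000 ≈ 0.00900.
Coefficient of coincidence = 0.00900/0.02732 ≈ 0.33; interference = 1 − 0.33 = 0.67.

0.67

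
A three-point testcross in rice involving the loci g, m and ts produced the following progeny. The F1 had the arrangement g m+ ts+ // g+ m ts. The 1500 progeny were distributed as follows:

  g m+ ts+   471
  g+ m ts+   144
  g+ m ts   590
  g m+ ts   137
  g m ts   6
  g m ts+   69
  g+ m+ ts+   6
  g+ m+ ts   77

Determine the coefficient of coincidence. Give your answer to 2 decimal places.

0.39

The two rarest classes, g+ m+ ts+ and g m ts, are the double crossovers. Comparing them with the parentals, only the g allele has switched, so g is the middle locus and the order is m – g – ts.
m–g: (146 + 12)/1500 = 0.1053; g–ts: (281 + 12)/1500 = 0.1953.
Expected DCO frequency = 0.1053 × 0.1953 ≈ 0.02057; observed = 12/1500 ≈ 0.00800.
Coefficient of coincidence = 0.00800/0.02057 ≈ 0.39.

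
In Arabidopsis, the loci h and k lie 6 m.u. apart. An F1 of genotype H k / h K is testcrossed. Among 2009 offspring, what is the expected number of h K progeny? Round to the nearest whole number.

944

A map distance of 6 m.u. corresponds to a recombination frequency of 0.060.
The F1 is H k / h K, so h K is a parental gamete class with expected frequency (1 − r)/2 = 0.940/2 = 0.4700.
Expected number = 0.4700 × 2009 = 944.23 ≈ 944.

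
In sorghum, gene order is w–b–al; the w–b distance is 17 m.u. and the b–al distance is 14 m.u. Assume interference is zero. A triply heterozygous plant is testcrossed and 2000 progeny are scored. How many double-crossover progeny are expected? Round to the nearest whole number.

48

Map distances give recombination frequencies of 0.170 and 0.140 for the two intervals.
With no interference, expected double-crossover frequency = 0.170 × 0.140 = 0.02380.
Expected number = 0.02380 × 2000 = 47.60 ≈ 48.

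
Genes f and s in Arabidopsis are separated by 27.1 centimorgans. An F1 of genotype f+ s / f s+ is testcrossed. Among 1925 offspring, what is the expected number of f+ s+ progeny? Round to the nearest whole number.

261

A map distance of 27.1 centimorgans corresponds to a recombination frequency of 0.271.
The F1 is f+ s / f s+, so f+ s+ is a recombinant gamete class with expected frequency r/2 = 0.271/2 = 0.1355.
Expected number = 0.1355 × 1925 = 260.84 ≈ 261.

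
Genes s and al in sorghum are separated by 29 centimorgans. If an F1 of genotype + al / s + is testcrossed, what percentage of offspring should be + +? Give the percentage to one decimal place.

14.5%

A map distance of 29 centimorgans corresponds to a recombination frequency of 0.290.
The F1 is + al / s +, so + + is a recombinant gamete class with expected frequency r/2 = 0.290/2 = 0.1450.
That is 0.1450 = 14.5% of the progeny.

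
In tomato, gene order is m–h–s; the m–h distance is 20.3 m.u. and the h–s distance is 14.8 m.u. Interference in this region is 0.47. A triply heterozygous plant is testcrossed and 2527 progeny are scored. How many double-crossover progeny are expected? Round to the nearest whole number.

40

Map distances give recombination frequencies of 0.203 and 0.148 for the two intervals.
With interference 0.47 (so coincidence = 0.53), expected double-crossover frequency = 0.203 × 0.148 × 0.53 = 0.01592.
Expected number = 0.01592 × 2527 = 40.24 ≈ 40.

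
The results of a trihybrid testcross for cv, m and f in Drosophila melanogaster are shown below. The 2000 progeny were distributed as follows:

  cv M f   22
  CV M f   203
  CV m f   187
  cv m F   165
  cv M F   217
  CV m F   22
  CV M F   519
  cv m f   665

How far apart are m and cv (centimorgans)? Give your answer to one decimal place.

The two most frequent reciprocal classes, cv m f and CV M F, are the parental types, so the F1 was cv m f / CV M F.
The two rarest classes, cv M f and CV m F, are the double crossovers. Comparing them with the parentals, only the m allele has switched, so m is the middle locus and the order is f – m – cv.
Crossovers in the m–cv interval produce the single-crossover classes CV m f and cv M F (187 + 217 = 404) plus the double crossovers (44).
RF(m–cv) = (404 + 44) / 2000 = 448/2000 = 0.2240 → 22.4 centimorgans.

22.4 centimorgans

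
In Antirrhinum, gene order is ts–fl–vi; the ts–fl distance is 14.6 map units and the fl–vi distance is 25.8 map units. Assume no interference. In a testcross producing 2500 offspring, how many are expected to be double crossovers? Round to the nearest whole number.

Map distances give recombination frequencies of 0.146 and 0.258 for the two intervals.
With no interference, expected double-crossover frequency = 0.146 × 0.258 = 0.03767.
Expected number = 0.03767 × 2500 = 94.17 ≈ 94.

94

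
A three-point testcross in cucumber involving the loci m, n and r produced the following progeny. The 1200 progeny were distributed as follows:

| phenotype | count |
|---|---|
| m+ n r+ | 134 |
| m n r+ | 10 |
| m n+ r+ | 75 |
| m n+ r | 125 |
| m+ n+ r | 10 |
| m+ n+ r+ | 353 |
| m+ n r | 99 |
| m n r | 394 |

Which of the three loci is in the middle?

The two most frequent reciprocal classes, m n r and m+ n+ r+, are the parental types, so the F1 was m n r / m+ n+ r+.
The two rarest classes, m n r+ and m+ n+ r, are the double crossovers. Comparing them with the parentals, only the r allele has switched, so r is the middle locus and the order is m – r – n.

r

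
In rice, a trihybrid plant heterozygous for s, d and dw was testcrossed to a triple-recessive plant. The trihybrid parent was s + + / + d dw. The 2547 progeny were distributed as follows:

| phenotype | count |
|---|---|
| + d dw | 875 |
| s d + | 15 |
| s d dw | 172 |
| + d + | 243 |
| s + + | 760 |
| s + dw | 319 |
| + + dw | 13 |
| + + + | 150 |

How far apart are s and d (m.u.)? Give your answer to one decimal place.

13.7 m.u.

The two rarest classes, s d + and + + dw, are the double crossovers. Comparing them with the parentals, only the d allele has switched, so d is the middle locus and the order is s – d – dw.
Crossovers in the s–d interval produce the single-crossover classes + + + and s d dw (150 + 172 = 322) plus the double crossovers (28).
RF(s–d) = (322 + 28) / 2547 = 350/2547 = 0.1374 → 13.7 m.u.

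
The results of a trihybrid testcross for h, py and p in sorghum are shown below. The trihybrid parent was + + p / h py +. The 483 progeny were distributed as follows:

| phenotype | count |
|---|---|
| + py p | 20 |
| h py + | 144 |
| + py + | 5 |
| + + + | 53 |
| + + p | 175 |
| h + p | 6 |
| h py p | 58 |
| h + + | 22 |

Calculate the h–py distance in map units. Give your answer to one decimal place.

The two rarest classes, h + p and + py +, are the double crossovers. Comparing them with the parentals, only the h allele has switched, so h is the middle locus and the order is py – h – p.
Crossovers in the py–h interval produce the single-crossover classes + py p and h + + (20 + 22 = 42) plus the double crossovers (11).
RF(py–h) = (42 + 11) / 483 = 53/483 = 0.1097 → 11.0 map units.

11.0 map units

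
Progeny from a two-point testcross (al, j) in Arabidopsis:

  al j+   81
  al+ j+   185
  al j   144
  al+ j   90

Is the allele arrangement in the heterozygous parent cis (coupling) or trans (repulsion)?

The two most frequent classes are al+ j+ (185) and al j (144); these are the parental (non-recombinant) types.
So the F1 carried al+ j+ on one chromosome and al j on the other — the recessive alleles are on the same chromosome (cis / coupling).

cis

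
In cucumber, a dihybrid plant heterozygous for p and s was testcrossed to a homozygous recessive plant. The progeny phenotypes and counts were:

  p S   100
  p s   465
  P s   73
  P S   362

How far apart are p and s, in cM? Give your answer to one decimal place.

The two most frequent classes, P S (362) and p s (465), are the parental types, so the F1 was P S / p s.
The recombinant classes are P s and p S: 73 + 100 = 173.
Recombination frequency = 173/1000 = 0.1730 ≈ 17.3%, i.e. 17.3 cM.

17.3 cM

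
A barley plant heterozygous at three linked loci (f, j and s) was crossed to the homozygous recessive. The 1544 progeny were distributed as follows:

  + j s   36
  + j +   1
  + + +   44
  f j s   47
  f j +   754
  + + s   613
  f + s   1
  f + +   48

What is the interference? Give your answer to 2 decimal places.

The two most frequent reciprocal classes, f j + and + + s, are the parental types, so the F1 was f j + / + + s.
The two rarest classes, + j + and f + s, are the double crossovers. Comparing them with the parentals, only the f allele has switched, so f is the middle locus and the order is s – f – j.
s–f: (91 + 2)/1544 = 0.0602; f–j: (84 + 2)/1544 = 0.0557.
Expected DCO frequency = 0.0602 × 0.0557 ≈ 0.00335; observed = 2/1544 ≈ 0.00130.
Coefficient of coincidence = 0.00130/0.00335 ≈ 0.39; interference = 1 − 0.39 = 0.61.

0.61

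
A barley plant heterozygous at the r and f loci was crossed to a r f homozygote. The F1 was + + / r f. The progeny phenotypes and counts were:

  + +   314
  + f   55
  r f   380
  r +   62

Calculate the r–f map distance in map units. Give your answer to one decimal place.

The recombinant classes are + f and r +: 55 + 62 = 117.
Recombination frequency = 117/811 = 0.1443 ≈ 14.4%, i.e. 14.4 map units.

14.4 map units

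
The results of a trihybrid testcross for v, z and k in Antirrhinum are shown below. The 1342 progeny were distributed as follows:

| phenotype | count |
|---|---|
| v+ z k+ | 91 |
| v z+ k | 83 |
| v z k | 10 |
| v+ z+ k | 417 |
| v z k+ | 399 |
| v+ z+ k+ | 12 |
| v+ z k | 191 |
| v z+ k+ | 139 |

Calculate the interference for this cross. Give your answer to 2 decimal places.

0.57

The two most frequent reciprocal classes, v z k+ and v+ z+ k, are the parental types, so the F1 was v z k+ / v+ z+ k.
The two rarest classes, v z k and v+ z+ k+, are the double crossovers. Comparing them with the parentals, only the k allele has switched, so k is the middle locus and the order is z – k – v.
z–k: (330 + 22)/1342 = 0.2623; k–v: (174 + 22)/1342 = 0.1461.
Expected DCO frequency = 0.2623 × 0.1461 ≈ 0.03832; observed = 22/1342 ≈ 0.01639.
Coefficient of coincidence = 0.01639/0.03832 ≈ 0.43; interference = 1 − 0.43 = 0.57.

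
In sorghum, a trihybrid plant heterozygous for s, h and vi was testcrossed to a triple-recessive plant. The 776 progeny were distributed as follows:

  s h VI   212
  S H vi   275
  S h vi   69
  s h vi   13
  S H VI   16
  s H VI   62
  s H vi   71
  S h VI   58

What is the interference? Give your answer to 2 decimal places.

0.11

The two most frequent reciprocal classes, s h VI and S H vi, are the parental types, so the F1 was s h VI / S H vi.
The two rarest classes, s h vi and S H VI, are the double crossovers. Comparing them with the parentals, only the vi allele has switched, so vi is the middle locus and the order is h – vi – s.
h–vi: (131 + 29)/776 = 0.2062; vi–s: (129 + 29)/776 = 0.2036.
Expected DCO frequency = 0.2062 × 0.2036 ≈ 0.04198; observed = 29/776 ≈ 0.03737.
Coefficient of coincidence = 0.03737/0.04198 ≈ 0.89; interference = 1 − 0.89 = 0.11.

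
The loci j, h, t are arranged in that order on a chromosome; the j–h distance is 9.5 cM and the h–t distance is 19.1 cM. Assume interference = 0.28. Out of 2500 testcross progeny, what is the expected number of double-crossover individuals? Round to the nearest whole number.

33

Map distances give recombination frequencies of 0.095 and 0.191 for the two intervals.
With interference 0.28 (so coincidence = 0.72), expected double-crossover frequency = 0.095 × 0.191 × 0.72 = 0.01306.
Expected number = 0.01306 × 2500 = 32.66 ≈ 33.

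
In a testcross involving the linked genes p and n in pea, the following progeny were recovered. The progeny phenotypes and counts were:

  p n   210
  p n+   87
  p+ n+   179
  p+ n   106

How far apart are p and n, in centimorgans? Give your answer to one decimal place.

33.2 centimorgans

The two most frequent classes, p+ n+ (179) and p n (210), are the parental types, so the F1 was p+ n+ / p n.
The recombinant classes are p+ n and p n+: 106 + 87 = 193.
Recombination frequency = 193/582 = 0.3316 ≈ 33.2%, i.e. 33.2 centimorgans.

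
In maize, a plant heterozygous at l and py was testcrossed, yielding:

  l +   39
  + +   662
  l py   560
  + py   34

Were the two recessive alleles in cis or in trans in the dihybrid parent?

cis

The two most frequent classes are + + (662) and l py (560); these are the parental (non-recombinant) types.
So the F1 carried + + on one chromosome and l py on the other — the recessive alleles are on the same chromosome (cis / coupling).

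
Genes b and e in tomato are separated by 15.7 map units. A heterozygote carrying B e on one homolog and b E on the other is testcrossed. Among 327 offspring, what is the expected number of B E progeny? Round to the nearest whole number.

26

A map distance of 15.7 map units corresponds to a recombination frequency of 0.157.
The F1 is B e / b E, so B E is a recombinant gamete class with expected frequency r/2 = 0.157/2 = 0.0785.
Expected number = 0.0785 × 327 = 25.67 ≈ 26.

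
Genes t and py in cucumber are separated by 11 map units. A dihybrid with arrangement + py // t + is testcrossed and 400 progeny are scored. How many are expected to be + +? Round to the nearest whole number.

A map distance of 11 map units corresponds to a recombination frequency of 0.110.
The F1 is + py / t +, so + + is a recombinant gamete class with expected frequency r/2 = 0.110/2 = 0.0550.
Expected number = 0.0550 × 400 = 22.00 ≈ 22.

22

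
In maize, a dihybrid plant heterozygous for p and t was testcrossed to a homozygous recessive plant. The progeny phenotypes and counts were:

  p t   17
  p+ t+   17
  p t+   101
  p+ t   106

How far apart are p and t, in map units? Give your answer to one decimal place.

14.1 map units

The two most frequent classes, p+ t (106) and p t+ (101), are the parental types, so the F1 was p+ t / p t+.
The recombinant classes are p+ t+ and p t: 17 + 17 = 34.
Recombination frequency = 34/241 = 0.1411 ≈ 14.1%, i.e. 14.1 map units.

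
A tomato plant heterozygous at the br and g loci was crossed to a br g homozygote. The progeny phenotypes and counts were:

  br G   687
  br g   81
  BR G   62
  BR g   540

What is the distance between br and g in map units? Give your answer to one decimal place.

10.4 map units

The two most frequent classes, BR g (540) and br G (687), are the parental types, so the F1 was BR g / br G.
The recombinant classes are BR G and br g: 62 + 81 = 143.
Recombination frequency = 143/1370 = 0.1044 ≈ 10.4%, i.e. 10.4 map units.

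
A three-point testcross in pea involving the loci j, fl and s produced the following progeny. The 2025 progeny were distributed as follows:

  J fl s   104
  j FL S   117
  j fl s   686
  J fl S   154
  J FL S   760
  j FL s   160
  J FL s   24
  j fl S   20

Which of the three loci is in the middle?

s

The two most frequent reciprocal classes, J FL S and j fl s, are the parental types, so the F1 was J FL S / j fl s.
The two rarest classes, J FL s and j fl S, are the double crossovers. Comparing them with the parentals, only the s allele has switched, so s is the middle locus and the order is j – s – fl.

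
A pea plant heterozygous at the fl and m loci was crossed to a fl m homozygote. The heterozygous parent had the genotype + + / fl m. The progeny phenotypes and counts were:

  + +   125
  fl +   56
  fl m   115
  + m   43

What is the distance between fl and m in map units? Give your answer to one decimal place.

29.2 map units

The recombinant classes are + m and fl +: 43 + 56 = 99.
Recombination frequency = 99/339 = 0.2920 ≈ 29.2%, i.e. 29.2 map units.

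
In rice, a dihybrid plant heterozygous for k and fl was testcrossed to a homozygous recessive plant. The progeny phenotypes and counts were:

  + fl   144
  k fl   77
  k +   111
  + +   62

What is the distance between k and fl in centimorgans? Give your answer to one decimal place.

35.3 centimorgans

The two most frequent classes, + fl (144) and k + (111), are the parental types, so the F1 was + fl / k +.
The recombinant classes are + + and k fl: 62 + 77 = 139.
Recombination frequency = 139/394 = 0.3528 ≈ 35.3%, i.e. 35.3 centimorgans.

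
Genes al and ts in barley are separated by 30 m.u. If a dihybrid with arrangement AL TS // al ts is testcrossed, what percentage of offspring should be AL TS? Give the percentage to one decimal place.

35.0%

A map distance of 30 m.u. corresponds to a recombination frequency of 0.300.
The F1 is AL TS / al ts, so AL TS is a parental gamete class with expected frequency (1 − r)/2 = 0.700/2 = 0.3500.
That is 0.3500 = 35.0% of the progeny.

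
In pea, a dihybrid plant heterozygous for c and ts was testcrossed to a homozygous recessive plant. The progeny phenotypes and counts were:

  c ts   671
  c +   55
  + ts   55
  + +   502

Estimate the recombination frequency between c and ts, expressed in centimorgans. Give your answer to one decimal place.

8.6 centimorgans

The two most frequent classes, + + (502) and c ts (671), are the parental types, so the F1 was + + / c ts.
The recombinant classes are + ts and c +: 55 + 55 = 110.
Recombination frequency = 110/1283 = 0.0857 ≈ 8.6%, i.e. 8.6 centimorgans.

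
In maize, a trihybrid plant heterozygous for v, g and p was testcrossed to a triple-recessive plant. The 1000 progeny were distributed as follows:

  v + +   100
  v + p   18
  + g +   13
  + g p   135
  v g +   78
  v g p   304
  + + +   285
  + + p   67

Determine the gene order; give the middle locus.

The two most frequent reciprocal classes, v g p and + + +, are the parental types, so the F1 was v g p / + + +.
The two rarest classes, v + p and + g +, are the double crossovers. Comparing them with the parentals, only the g allele has switched, so g is the middle locus and the order is v – g – p.

g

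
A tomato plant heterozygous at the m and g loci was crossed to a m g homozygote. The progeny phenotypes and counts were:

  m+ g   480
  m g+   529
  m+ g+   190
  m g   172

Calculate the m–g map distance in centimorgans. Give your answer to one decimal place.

The two most frequent classes, m+ g (480) and m g+ (529), are the parental types, so the F1 was m+ g / m g+.
The recombinant classes are m+ g+ and m g: 190 + 172 = 362.
Recombination frequency = 362/1371 = 0.2640 ≈ 26.4%, i.e. 26.4 centimorgans.

26.4 centimorgans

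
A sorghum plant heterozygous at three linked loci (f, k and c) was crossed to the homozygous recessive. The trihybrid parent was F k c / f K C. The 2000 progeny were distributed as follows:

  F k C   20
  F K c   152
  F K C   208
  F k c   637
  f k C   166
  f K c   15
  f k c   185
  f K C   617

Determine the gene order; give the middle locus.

The two rarest classes, F k C and f K c, are the double crossovers. Comparing them with the parentals, only the c allele has switched, so c is the middle locus and the order is f – c – k.

c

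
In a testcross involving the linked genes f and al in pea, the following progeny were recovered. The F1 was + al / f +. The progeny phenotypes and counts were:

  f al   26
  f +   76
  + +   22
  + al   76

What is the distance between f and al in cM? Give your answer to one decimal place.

The recombinant classes are + + and f al: 22 + 26 = 48.
Recombination frequency = 48/200 = 0.2400 ≈ 24.0%, i.e. 24.0 cM.

24.0 cM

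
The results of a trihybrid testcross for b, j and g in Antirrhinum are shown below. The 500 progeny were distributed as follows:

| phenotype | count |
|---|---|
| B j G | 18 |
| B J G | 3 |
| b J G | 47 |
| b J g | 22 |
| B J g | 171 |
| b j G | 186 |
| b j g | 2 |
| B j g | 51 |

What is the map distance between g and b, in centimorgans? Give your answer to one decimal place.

The two most frequent reciprocal classes, b j G and B J g, are the parental types, so the F1 was b j G / B J g.
The two rarest classes, b j g and B J G, are the double crossovers. Comparing them with the parentals, only the g allele has switched, so g is the middle locus and the order is j – g – b.
Crossovers in the g–b interval produce the single-crossover classes B j G and b J g (18 + 22 = 40) plus the double crossovers (5).
RF(g–b) = (40 + 5) / 500 = 45/500 = 0.0900 → 9.0 centimorgans.

9.0 centimorgans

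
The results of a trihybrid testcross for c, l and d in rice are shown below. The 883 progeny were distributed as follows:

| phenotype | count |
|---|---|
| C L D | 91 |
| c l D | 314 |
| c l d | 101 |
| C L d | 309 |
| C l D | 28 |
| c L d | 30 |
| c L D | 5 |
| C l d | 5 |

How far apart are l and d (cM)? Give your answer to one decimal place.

The two most frequent reciprocal classes, c l D and C L d, are the parental types, so the F1 was c l D / C L d.
The two rarest classes, c L D and C l d, are the double crossovers. Comparing them with the parentals, only the l allele has switched, so l is the middle locus and the order is d – l – c.
Crossovers in the d–l interval produce the single-crossover classes c l d and C L D (101 + 91 = 192) plus the double crossovers (10).
RF(d–l) = (192 + 10) / 883 = 202/883 = 0.2288 → 22.9 cM.

22.9 cM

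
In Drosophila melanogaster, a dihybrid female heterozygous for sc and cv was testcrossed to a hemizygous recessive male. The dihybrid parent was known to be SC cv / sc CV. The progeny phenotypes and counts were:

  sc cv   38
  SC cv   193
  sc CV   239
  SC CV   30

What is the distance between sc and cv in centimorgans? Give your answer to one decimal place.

13.6 centimorgans

The recombinant classes are SC CV and sc cv: 30 + 38 = 68.
Recombination frequency = 68/500 = 0.1360 ≈ 13.6%, i.e. 13.6 centimorgans.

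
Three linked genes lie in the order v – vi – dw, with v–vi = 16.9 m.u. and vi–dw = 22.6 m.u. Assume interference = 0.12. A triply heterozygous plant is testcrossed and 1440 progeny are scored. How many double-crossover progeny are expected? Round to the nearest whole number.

48

Map distances give recombination frequencies of 0.169 and 0.226 for the two intervals.
With interference 0.12 (so coincidence = 0.88), expected double-crossover frequency = 0.169 × 0.226 × 0.88 = 0.03361.
Expected number = 0.03361 × 1440 = 48.40 ≈ 48.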